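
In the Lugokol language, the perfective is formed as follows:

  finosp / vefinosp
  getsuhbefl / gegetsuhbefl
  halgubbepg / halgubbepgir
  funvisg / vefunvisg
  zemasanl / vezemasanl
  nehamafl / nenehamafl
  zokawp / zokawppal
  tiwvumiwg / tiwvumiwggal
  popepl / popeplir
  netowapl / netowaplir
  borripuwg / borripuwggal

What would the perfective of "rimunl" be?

"rimunl" has second-to-last letter 'n'. The one such stem in the data (zemasanl → vezemasanl) adds the prefix ve-, so the same rule applies.
So rimunl → verimunl.

verimunl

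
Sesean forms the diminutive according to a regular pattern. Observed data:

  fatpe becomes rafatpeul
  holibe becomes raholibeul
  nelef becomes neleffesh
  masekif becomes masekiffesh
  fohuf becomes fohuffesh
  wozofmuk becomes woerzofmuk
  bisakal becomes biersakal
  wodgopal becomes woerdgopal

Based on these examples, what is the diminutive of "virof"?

viroffesh

fatpe and nelef both have last vowel 'e' yet inflect differently (rafatpeul, neleffesh), so the last vowel is not what conditions the rule; the final letter is.
"virof" ends in -f. The stems ending in -f (nelef → neleffesh, masekif → masekiffesh, fohuf → fohuffesh) double the final consonant and add -esh.
The other patterns: stems ending in -e add ra- … -ul around the stem; stems ending in -k or -l insert -er- after the first vowel.
So virof → viroffesh.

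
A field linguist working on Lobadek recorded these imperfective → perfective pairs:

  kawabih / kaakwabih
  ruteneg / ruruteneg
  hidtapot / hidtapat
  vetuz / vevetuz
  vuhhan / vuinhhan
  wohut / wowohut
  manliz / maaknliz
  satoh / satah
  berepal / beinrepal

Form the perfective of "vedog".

"vedog" has last vowel 'o'. The stems whose last vowel is 'o' (satoh → satah, hidtapot → hidtapat) change the last vowel to 'a'.
So vedog → vedag.

vedag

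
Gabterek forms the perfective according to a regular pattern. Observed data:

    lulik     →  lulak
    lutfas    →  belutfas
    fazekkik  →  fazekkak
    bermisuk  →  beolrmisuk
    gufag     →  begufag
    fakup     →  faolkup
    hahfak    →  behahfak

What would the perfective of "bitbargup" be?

bioltbargup

hahfak and bermisuk both end in -k yet inflect differently (behahfak, beolrmisuk), so the final letter is not what conditions the rule; the last vowel is.
"bitbargup" has last vowel 'u'. The stems whose last vowel is 'u' (fakup → faolkup, bermisuk → beolrmisuk) insert -ol- after the first vowel.
The other patterns: stems whose last vowel is 'a' add the prefix be-; stems whose last vowel is 'i' change the last vowel to 'a'.
So bitbargup → bioltbargup.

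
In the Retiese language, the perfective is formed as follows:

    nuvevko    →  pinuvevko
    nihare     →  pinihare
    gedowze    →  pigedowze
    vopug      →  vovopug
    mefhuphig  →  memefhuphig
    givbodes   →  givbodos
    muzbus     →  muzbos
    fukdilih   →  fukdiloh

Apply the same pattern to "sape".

pisape

nihare and givbodes both have last vowel 'e' yet inflect differently (pinihare, givbodos), so the last vowel is not what conditions the rule; the final letter is.
"sape" ends in -e. The stems ending in -e (nihare → pinihare, gedowze → pigedowze) add the prefix pi-.
So sape → pisape.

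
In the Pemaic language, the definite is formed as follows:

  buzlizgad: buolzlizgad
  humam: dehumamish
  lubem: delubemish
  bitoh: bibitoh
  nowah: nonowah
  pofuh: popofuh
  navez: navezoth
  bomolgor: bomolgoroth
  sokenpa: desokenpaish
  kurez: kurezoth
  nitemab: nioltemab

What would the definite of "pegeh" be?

bitoh and bomolgor both have last vowel 'o' yet inflect differently (bibitoh, bomolgoroth), so the last vowel is not what conditions the rule; the final letter is.
"pegeh" ends in -h. The stems ending in -h (bitoh → bibitoh, pofuh → popofuh, nowah → nonowah) repeat the first consonant+vowel as a prefix.
So pegeh → pepegeh.

pepegeh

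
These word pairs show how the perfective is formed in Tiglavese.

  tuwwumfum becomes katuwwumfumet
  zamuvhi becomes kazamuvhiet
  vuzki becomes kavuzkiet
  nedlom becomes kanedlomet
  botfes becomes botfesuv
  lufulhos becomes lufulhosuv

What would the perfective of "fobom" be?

lufulhos and nedlom both have last vowel 'o' yet inflect differently (lufulhosuv, kanedlomet), so the last vowel is not what conditions the rule; the final letter is.
"fobom" ends in -m. The stems ending in -m (nedlom → kanedlomet, tuwwumfum → katuwwumfumet) add ka- … -et around the stem.
So fobom → kafobomet.

kafobomet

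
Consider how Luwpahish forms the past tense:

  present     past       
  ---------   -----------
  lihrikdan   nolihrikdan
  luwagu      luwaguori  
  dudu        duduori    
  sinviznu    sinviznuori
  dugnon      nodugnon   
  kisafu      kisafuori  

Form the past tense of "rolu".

roluori

luwagu and lihrikdan both begin with l- yet inflect differently (luwaguori, nolihrikdan), so the first letter is not what conditions the rule; the final letter is.
"rolu" ends in -u. The stems ending in -u (kisafu → kisafuori, luwagu → luwaguori, sinviznu → sinviznuori) add -ori.
The other pattern: stems ending in -n add the prefix no-.
So rolu → roluori.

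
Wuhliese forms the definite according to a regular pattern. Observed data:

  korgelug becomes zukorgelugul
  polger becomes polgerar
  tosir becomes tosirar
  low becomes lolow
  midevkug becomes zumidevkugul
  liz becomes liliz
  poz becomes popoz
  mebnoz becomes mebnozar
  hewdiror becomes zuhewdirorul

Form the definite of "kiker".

"kiker" has 2 vowels. The stems with 2 vowels (tosir → tosirar, polger → polgerar, mebnoz → mebnozar) add -ar.
The other patterns: stems with 1 vowel repeat the first consonant+vowel as a prefix; stems with 3 vowels add zu- … -ul around the stem.
So kiker → kikerar.

kikerar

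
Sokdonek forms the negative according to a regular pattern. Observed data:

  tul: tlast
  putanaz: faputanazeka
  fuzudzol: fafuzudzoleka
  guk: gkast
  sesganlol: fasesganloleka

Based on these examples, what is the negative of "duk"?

dkast

tul and sesganlol both end in -l yet inflect differently (tlast, fasesganloleka), so the final letter is not what conditions the rule; the number of vowels is.
"duk" has 1 vowel. The stems with 1 vowel (guk → gkast, tul → tlast) delete the last vowel and add -ast.
The other pattern: stems with 3 vowels add fa- … -eka around the stem.
So duk → dkast.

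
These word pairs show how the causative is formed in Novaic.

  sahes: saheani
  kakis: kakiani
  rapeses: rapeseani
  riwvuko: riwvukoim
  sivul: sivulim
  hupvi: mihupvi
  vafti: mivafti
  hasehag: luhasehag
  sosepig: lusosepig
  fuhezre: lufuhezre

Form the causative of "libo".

liboim

kakis and hupvi both have last vowel 'i' yet inflect differently (kakiani, mihupvi), so the last vowel is not what conditions the rule; the final letter is.
"libo" ends in -o. The one such stem in the data (riwvuko → riwvukoim) adds -im, so the same rule applies.
So libo → liboim.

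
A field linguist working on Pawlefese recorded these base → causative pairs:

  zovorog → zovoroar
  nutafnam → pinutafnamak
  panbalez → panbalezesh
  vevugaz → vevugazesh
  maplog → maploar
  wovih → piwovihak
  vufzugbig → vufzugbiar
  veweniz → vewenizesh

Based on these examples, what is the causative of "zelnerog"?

zelneroar

veweniz and vufzugbig both have last vowel 'i' yet inflect differently (vewenizesh, vufzugbiar), so the last vowel is not what conditions the rule; the final letter is.
"zelnerog" ends in -g. The stems ending in -g (zovorog → zovoroar, maplog → maploar, vufzugbig → vufzugbiar) drop the final letter and add -ar.
The other patterns: stems ending in -z add -esh; stems ending in -h or -m add pi- … -ak around the stem.
So zelnerog → zelneroar.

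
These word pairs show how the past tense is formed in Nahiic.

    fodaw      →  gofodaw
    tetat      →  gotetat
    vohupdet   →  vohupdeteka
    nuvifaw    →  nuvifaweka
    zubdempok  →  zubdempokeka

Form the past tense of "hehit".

gohehit

fodaw and nuvifaw both end in -w yet inflect differently (gofodaw, nuvifaweka), so the final letter is not what conditions the rule; the number of vowels is.
"hehit" has 2 vowels. The stems with 2 vowels (tetat → gotetat, fodaw → gofodaw) add the prefix go-.
The other pattern: stems with 3 vowels add -eka.
So hehit → gohehit.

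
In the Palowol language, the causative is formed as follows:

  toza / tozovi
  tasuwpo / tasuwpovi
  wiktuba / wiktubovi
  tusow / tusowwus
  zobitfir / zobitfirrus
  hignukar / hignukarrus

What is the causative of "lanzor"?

tasuwpo and tusow both have last vowel 'o' yet inflect differently (tasuwpovi, tusowwus), so the last vowel is not what conditions the rule; whether the stem ends in a vowel or a consonant is.
"lanzor" ends in a consonant. The stems ending in a consonant (tusow → tusowwus, zobitfir → zobitfirrus, hignukar → hignukarrus) double the final consonant and add -us.
So lanzor → lanzorrus.

lanzorrus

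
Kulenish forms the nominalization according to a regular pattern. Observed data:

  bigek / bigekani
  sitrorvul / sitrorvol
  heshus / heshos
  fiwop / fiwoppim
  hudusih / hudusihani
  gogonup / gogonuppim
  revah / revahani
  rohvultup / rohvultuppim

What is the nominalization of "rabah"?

"rabah" ends in -h. The stems ending in -h (hudusih → hudusihani, revah → revahani) add -ani.
The other patterns: stems ending in -p double the final consonant and add -im; stems ending in -l or -s change the last vowel to 'o'.
So rabah → rabahani.

rabahani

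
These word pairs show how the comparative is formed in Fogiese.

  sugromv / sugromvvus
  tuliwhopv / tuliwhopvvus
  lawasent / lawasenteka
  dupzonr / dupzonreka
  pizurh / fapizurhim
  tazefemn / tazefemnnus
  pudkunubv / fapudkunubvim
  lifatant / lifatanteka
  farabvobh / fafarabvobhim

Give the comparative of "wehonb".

pudkunubv and tuliwhopv both end in -v yet inflect differently (fapudkunubvim, tuliwhopvvus), so the final letter is not what conditions the rule; the second-to-last letter is.
"wehonb" has second-to-last letter 'n'. The stems whose second-to-last letter is 'n' (lawasent → lawasenteka, dupzonr → dupzonreka, lifatant → lifatanteka) add -eka.
So wehonb → wehonbeka.

wehonbeka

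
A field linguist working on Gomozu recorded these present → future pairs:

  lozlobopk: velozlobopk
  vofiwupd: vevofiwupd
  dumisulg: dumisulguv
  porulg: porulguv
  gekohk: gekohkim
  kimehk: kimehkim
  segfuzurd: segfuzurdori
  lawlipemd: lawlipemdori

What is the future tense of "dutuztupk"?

"dutuztupk" has second-to-last letter 'p'. The stems whose second-to-last letter is 'p' (lozlobopk → velozlobopk, vofiwupd → vevofiwupd) add the prefix ve-.
The other patterns: stems whose second-to-last letter is 'l' add -uv; stems whose second-to-last letter is 'h' add -im; stems whose second-to-last letter is 'm' or 'r' add -ori.
So dutuztupk → vedutuztupk.

vedutuztupk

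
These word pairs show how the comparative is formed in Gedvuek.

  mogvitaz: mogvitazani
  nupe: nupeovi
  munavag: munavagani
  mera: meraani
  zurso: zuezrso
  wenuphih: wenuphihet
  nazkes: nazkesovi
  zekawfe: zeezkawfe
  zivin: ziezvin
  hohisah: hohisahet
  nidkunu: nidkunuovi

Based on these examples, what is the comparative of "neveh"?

zekawfe and nupe both end in -e yet inflect differently (zeezkawfe, nupeovi), so the final letter is not what conditions the rule; the first letter is.
"neveh" begins with n-. The stems beginning with n- (nupe → nupeovi, nazkes → nazkesovi, nidkunu → nidkunuovi) add -ovi.
The other patterns: stems beginning with z- insert -ez- after the first vowel; stems beginning with m- add -ani; stems beginning with h- or w- add -et.
So neveh → nevehovi.

nevehovi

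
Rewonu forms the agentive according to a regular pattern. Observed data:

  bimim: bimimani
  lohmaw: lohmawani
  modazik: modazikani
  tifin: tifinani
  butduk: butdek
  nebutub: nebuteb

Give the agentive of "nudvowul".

butduk and modazik both end in -k yet inflect differently (butdek, modazikani), so the final letter is not what conditions the rule; the last vowel is.
"nudvowul" has last vowel 'u'. The stems whose last vowel is 'u' (butduk → butdek, nebutub → nebuteb) change the last vowel to 'e'.
The other pattern: stems whose last vowel is 'a' or 'i' add -ani.
So nudvowul → nudvowel.

nudvowel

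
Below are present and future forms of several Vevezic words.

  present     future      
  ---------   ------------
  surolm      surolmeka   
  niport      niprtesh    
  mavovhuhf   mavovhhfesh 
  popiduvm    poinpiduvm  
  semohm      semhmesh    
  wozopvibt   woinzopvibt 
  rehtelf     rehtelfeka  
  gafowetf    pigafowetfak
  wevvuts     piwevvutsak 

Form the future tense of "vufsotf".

pivufsotfak

mavovhuhf and gafowetf both end in -f yet inflect differently (mavovhhfesh, pigafowetfak), so the final letter is not what conditions the rule; the second-to-last letter is.
"vufsotf" has second-to-last letter 't'. The stems whose second-to-last letter is 't' (wevvuts → piwevvutsak, gafowetf → pigafowetfak) add pi- … -ak around the stem.
So vufsotf → pivufsotfak.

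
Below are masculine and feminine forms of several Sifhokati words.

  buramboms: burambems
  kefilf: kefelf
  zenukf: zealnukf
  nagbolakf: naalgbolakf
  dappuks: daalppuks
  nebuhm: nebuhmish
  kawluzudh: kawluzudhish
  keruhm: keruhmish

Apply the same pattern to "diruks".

kefilf and zenukf both end in -f yet inflect differently (kefelf, zealnukf), so the final letter is not what conditions the rule; the second-to-last letter is.
"diruks" has second-to-last letter 'k'. The stems whose second-to-last letter is 'k' (zenukf → zealnukf, nagbolakf → naalgbolakf, dappuks → daalppuks) insert -al- after the first vowel.
The other patterns: stems whose second-to-last letter is 'l' or 'm' change the last vowel to 'e'; stems whose second-to-last letter is 'd' or 'h' add -ish.
So diruks → dialruks.

dialruks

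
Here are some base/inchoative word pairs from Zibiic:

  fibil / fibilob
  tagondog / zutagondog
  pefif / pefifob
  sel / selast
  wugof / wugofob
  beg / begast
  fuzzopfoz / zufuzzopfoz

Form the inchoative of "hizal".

hizalob

sel and fibil both end in -l yet inflect differently (selast, fibilob), so the final letter is not what conditions the rule; the number of vowels is.
"hizal" has 2 vowels. The stems with 2 vowels (fibil → fibilob, wugof → wugofob, pefif → pefifob) add -ob.
The other patterns: stems with 1 vowel add -ast; stems with 3 vowels add the prefix zu-.
So hizal → hizalob.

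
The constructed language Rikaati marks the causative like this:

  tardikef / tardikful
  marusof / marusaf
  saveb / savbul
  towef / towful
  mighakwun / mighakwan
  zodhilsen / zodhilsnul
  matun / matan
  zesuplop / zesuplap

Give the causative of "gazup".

zodhilsen and matun both end in -n yet inflect differently (zodhilsnul, matan), so the final letter is not what conditions the rule; the last vowel is.
"gazup" has last vowel 'u'. The stems whose last vowel is 'u' (matun → matan, mighakwun → mighakwan) change the last vowel to 'a'.
The other pattern: stems whose last vowel is 'e' delete the last vowel and add -ul.
So gazup → gazap.

gazap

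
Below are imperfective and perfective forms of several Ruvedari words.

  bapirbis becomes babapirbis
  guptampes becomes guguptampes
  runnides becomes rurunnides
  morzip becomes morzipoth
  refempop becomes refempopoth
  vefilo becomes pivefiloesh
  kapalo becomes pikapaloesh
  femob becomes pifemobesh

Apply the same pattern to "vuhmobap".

vuhmobapoth

bapirbis and morzip both have last vowel 'i' yet inflect differently (babapirbis, morzipoth), so the last vowel is not what conditions the rule; the final letter is.
"vuhmobap" ends in -p. The stems ending in -p (morzip → morzipoth, refempop → refempopoth) add -oth.
The other patterns: stems ending in -s repeat the first consonant+vowel as a prefix; stems ending in -b or -o add pi- … -esh around the stem.
So vuhmobap → vuhmobapoth.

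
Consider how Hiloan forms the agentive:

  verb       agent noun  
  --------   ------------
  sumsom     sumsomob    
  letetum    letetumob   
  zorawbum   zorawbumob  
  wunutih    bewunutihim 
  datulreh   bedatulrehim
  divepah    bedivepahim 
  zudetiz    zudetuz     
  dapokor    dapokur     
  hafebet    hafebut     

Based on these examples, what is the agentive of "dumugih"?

bedumugihim

"dumugih" ends in -h. The stems ending in -h (wunutih → bewunutihim, datulreh → bedatulrehim, divepah → bedivepahim) add be- … -im around the stem.
The other patterns: stems ending in -m add -ob; stems ending in -r, -t or -z change the last vowel to 'u'.
So dumugih → bedumugihim.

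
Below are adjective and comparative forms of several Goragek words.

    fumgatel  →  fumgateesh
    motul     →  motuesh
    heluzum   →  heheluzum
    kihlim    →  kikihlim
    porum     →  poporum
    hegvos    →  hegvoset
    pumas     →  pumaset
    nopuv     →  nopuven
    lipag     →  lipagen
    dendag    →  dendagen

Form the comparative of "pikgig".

motul and heluzum both have last vowel 'u' yet inflect differently (motuesh, heheluzum), so the last vowel is not what conditions the rule; the final letter is.
"pikgig" ends in -g. The stems ending in -g (lipag → lipagen, dendag → dendagen) add -en.
So pikgig → pikgigen.

pikgigen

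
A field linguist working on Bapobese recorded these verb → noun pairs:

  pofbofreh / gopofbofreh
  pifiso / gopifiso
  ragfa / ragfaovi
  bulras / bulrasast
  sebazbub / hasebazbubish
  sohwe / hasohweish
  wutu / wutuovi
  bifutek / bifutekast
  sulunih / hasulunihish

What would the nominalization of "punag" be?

gopunag

"punag" begins with p-. The stems beginning with p- (pifiso → gopifiso, pofbofreh → gopofbofreh) add the prefix go-.
The other patterns: stems beginning with b- add -ast; stems beginning with s- add ha- … -ish around the stem; stems beginning with r- or w- add -ovi.
So punag → gopunag.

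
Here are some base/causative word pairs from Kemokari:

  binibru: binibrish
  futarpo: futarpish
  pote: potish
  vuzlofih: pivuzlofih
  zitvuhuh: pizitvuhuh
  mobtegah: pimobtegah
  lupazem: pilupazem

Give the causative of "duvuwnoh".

"duvuwnoh" ends in a consonant. The stems ending in a consonant (vuzlofih → pivuzlofih, zitvuhuh → pizitvuhuh, mobtegah → pimobtegah) add the prefix pi-.
So duvuwnoh → piduvuwnoh.

piduvuwnoh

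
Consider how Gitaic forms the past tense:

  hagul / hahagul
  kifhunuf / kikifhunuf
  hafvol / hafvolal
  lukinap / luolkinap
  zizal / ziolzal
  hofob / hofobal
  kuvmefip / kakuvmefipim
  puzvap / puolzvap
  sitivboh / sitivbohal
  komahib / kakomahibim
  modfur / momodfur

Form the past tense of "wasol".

komahib and hofob both end in -b yet inflect differently (kakomahibim, hofobal), so the final letter is not what conditions the rule; the last vowel is.
"wasol" has last vowel 'o'. The stems whose last vowel is 'o' (hofob → hofobal, sitivboh → sitivbohal, hafvol → hafvolal) add -al.
So wasol → wasolal.

wasolal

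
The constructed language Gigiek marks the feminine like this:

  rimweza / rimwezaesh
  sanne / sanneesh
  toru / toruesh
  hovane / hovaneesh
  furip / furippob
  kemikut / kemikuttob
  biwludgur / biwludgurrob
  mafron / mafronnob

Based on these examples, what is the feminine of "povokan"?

"povokan" ends in a consonant. The stems ending in a consonant (furip → furippob, kemikut → kemikuttob, biwludgur → biwludgurrob) double the final consonant and add -ob.
So povokan → povokannob.

povokannob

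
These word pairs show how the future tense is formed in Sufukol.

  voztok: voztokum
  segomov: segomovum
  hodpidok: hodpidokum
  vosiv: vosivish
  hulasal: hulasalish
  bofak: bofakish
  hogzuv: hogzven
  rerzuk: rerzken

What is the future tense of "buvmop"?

buvmopum

segomov and vosiv both end in -v yet inflect differently (segomovum, vosivish), so the final letter is not what conditions the rule; the last vowel is.
"buvmop" has last vowel 'o'. The stems whose last vowel is 'o' (voztok → voztokum, segomov → segomovum, hodpidok → hodpidokum) add -um.
The other patterns: stems whose last vowel is 'a' or 'i' add -ish; stems whose last vowel is 'u' delete the last vowel and add -en.
So buvmop → buvmopum.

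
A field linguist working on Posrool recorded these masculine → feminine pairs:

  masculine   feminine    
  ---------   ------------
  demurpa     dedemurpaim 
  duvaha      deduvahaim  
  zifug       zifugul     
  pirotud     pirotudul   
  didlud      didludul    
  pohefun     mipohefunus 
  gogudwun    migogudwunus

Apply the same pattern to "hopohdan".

zifug and pohefun both have last vowel 'u' yet inflect differently (zifugul, mipohefunus), so the last vowel is not what conditions the rule; the final letter is.
"hopohdan" ends in -n. The stems ending in -n (pohefun → mipohefunus, gogudwun → migogudwunus) add mi- … -us around the stem.
The other patterns: stems ending in -a add de- … -im around the stem; stems ending in -d or -g add -ul.
So hopohdan → mihopohdanus.

mihopohdanus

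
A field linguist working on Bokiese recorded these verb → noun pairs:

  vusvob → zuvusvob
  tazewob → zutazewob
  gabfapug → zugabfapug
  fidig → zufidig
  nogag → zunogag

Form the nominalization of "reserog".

zureserog

Every pair shown (vusvob → zuvusvob, tazewob → zutazewob, gabfapug → zugabfapug, …) follows the same rule: add the prefix zu-.
So reserog → zureserog.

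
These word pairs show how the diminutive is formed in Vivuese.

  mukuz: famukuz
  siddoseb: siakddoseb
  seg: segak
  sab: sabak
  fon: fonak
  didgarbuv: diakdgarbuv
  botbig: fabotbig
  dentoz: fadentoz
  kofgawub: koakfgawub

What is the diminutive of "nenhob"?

fanenhob

seg and botbig both end in -g yet inflect differently (segak, fabotbig), so the final letter is not what conditions the rule; the number of vowels is.
"nenhob" has 2 vowels. The stems with 2 vowels (dentoz → fadentoz, mukuz → famukuz, botbig → fabotbig) add the prefix fa-.
So nenhob → fanenhob.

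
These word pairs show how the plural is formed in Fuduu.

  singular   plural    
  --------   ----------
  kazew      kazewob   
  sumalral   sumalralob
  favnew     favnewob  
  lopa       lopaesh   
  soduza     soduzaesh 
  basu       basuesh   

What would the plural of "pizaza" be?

"pizaza" ends in a vowel. The stems ending in a vowel (lopa → lopaesh, soduza → soduzaesh, basu → basuesh) add -esh.
So pizaza → pizazaesh.

pizazaesh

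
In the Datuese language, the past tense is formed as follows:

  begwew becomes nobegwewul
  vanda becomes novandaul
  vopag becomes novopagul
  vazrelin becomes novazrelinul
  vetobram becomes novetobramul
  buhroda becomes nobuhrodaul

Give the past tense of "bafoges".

Every pair shown (begwew → nobegwewul, vanda → novandaul, vopag → novopagul, …) follows the same rule: add no- … -ul around the stem.
So bafoges → nobafogesul.

nobafogesul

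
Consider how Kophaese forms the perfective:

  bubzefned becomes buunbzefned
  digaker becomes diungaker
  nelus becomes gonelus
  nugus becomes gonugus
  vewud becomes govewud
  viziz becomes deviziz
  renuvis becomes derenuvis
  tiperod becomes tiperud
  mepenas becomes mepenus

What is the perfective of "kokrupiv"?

dekokrupiv

bubzefned and vewud both end in -d yet inflect differently (buunbzefned, govewud), so the final letter is not what conditions the rule; the last vowel is.
"kokrupiv" has last vowel 'i'. The stems whose last vowel is 'i' (viziz → deviziz, renuvis → derenuvis) add the prefix de-.
The other patterns: stems whose last vowel is 'e' insert -un- after the first vowel; stems whose last vowel is 'u' add the prefix go-; stems whose last vowel is 'a' or 'o' change the last vowel to 'u'.
So kokrupiv → dekokrupiv.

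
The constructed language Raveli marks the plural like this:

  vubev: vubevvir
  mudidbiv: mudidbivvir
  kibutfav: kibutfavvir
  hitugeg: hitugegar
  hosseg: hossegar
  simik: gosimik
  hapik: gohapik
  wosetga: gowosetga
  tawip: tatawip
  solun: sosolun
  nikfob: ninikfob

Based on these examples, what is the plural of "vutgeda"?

govutgeda

"vutgeda" ends in -a. The one such stem in the data (wosetga → gowosetga) adds the prefix go-, so the same rule applies.
The other patterns: stems ending in -v double the final consonant and add -ir; stems ending in -g add -ar; stems ending in -b, -n or -p repeat the first consonant+vowel as a prefix.
So vutgeda → govutgeda.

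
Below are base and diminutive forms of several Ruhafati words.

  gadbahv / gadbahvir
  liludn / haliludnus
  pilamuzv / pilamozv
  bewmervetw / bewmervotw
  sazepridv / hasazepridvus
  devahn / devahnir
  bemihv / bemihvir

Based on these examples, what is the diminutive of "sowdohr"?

sowdohrir

"sowdohr" has second-to-last letter 'h'. The stems whose second-to-last letter is 'h' (devahn → devahnir, gadbahv → gadbahvir, bemihv → bemihvir) add -ir.
The other patterns: stems whose second-to-last letter is 'd' add ha- … -us around the stem; stems whose second-to-last letter is 't' or 'z' change the last vowel to 'o'.
So sowdohr → sowdohrir.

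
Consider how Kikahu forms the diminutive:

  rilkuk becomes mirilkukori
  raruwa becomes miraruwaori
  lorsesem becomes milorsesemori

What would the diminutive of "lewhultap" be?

milewhultapori

Every pair shown (rilkuk → mirilkukori, raruwa → miraruwaori, lorsesem → milorsesemori) follows the same rule: add mi- … -ori around the stem.
So lewhultap → milewhultapori.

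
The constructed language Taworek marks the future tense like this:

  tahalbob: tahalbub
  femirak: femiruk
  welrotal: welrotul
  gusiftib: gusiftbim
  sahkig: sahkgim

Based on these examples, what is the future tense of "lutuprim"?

gusiftib and tahalbob both end in -b yet inflect differently (gusiftbim, tahalbub), so the final letter is not what conditions the rule; the last vowel is.
"lutuprim" has last vowel 'i'. The stems whose last vowel is 'i' (gusiftib → gusiftbim, sahkig → sahkgim) delete the last vowel and add -im.
The other pattern: stems whose last vowel is 'a' or 'o' change the last vowel to 'u'.
So lutuprim → lutuprmim.

lutuprmim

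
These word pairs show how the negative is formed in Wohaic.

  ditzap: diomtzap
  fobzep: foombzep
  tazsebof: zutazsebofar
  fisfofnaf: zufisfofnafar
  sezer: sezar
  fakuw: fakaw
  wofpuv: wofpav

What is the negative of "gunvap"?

guomnvap

ditzap and fisfofnaf both have last vowel 'a' yet inflect differently (diomtzap, zufisfofnafar), so the last vowel is not what conditions the rule; the final letter is.
"gunvap" ends in -p. The stems ending in -p (ditzap → diomtzap, fobzep → foombzep) insert -om- after the first vowel.
So gunvap → guomnvap.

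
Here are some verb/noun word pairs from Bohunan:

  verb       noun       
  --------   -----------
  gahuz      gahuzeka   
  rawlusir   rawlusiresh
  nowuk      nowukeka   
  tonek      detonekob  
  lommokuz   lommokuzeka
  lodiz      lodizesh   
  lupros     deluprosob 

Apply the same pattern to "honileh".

lodiz and lommokuz both end in -z yet inflect differently (lodizesh, lommokuzeka), so the final letter is not what conditions the rule; the last vowel is.
"honileh" has last vowel 'e'. The one such stem in the data (tonek → detonekob) adds de- … -ob around the stem, so the same rule applies.
The other patterns: stems whose last vowel is 'i' add -esh; stems whose last vowel is 'u' add -eka.
So honileh → dehonilehob.

dehonilehob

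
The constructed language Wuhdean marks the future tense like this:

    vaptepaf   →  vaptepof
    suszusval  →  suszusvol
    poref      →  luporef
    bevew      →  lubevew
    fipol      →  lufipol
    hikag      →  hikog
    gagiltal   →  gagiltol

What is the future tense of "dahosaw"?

"dahosaw" has last vowel 'a'. The stems whose last vowel is 'a' (hikag → hikog, suszusval → suszusvol, gagiltal → gagiltol) change the last vowel to 'o'.
So dahosaw → dahosow.

dahosow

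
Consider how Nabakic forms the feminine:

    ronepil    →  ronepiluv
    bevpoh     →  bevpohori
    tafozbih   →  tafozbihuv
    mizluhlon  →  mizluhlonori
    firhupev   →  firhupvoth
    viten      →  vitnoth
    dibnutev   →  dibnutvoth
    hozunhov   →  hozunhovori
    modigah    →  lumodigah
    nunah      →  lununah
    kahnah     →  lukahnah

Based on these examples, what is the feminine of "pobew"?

viten and mizluhlon both end in -n yet inflect differently (vitnoth, mizluhlonori), so the final letter is not what conditions the rule; the last vowel is.
"pobew" has last vowel 'e'. The stems whose last vowel is 'e' (viten → vitnoth, dibnutev → dibnutvoth, firhupev → firhupvoth) delete the last vowel and add -oth.
So pobew → pobwoth.

pobwoth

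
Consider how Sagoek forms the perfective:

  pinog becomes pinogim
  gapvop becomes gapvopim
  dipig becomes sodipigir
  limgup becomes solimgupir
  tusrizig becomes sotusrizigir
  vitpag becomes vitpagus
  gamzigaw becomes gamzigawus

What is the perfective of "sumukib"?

sosumukibir

pinog and dipig both end in -g yet inflect differently (pinogim, sodipigir), so the final letter is not what conditions the rule; the last vowel is.
"sumukib" has last vowel 'i'. The stems whose last vowel is 'i' (dipig → sodipigir, tusrizig → sotusrizigir) add so- … -ir around the stem.
The other patterns: stems whose last vowel is 'o' add -im; stems whose last vowel is 'a' add -us.
So sumukib → sosumukibir.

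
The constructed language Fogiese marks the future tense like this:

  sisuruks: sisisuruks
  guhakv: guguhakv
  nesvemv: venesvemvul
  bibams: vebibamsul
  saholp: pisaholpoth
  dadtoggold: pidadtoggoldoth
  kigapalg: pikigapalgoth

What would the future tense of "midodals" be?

pimidodalsoth

guhakv and nesvemv both end in -v yet inflect differently (guguhakv, venesvemvul), so the final letter is not what conditions the rule; the second-to-last letter is.
"midodals" has second-to-last letter 'l'. The stems whose second-to-last letter is 'l' (saholp → pisaholpoth, dadtoggold → pidadtoggoldoth, kigapalg → pikigapalgoth) add pi- … -oth around the stem.
So midodals → pimidodalsoth.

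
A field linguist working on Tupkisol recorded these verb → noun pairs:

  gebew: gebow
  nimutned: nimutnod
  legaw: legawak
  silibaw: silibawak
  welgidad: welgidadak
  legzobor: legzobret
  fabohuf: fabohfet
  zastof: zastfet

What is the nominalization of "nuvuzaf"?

nuvuzafak

"nuvuzaf" has last vowel 'a'. The stems whose last vowel is 'a' (legaw → legawak, silibaw → silibawak, welgidad → welgidadak) add -ak.
So nuvuzaf → nuvuzafak.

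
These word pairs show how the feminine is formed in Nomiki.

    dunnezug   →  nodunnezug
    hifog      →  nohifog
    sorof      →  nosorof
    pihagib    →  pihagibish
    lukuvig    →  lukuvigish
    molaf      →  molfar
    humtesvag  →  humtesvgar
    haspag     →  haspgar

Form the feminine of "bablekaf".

bablekfar

"bablekaf" has last vowel 'a'. The stems whose last vowel is 'a' (molaf → molfar, humtesvag → humtesvgar, haspag → haspgar) delete the last vowel and add -ar.
So bablekaf → bablekfar.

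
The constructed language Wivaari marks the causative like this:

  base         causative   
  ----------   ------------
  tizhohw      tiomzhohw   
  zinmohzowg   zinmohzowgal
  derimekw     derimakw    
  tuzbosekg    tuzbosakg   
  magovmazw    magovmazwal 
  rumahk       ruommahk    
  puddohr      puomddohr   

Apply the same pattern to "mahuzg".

mahuzgal

tizhohw and derimekw both end in -w yet inflect differently (tiomzhohw, derimakw), so the final letter is not what conditions the rule; the second-to-last letter is.
"mahuzg" has second-to-last letter 'z'. The one such stem in the data (magovmazw → magovmazwal) adds -al, so the same rule applies.
So mahuzg → mahuzgal.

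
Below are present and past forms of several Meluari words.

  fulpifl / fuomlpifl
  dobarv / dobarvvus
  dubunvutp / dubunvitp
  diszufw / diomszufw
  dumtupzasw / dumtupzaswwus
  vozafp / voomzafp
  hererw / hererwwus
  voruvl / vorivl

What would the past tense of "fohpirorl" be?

fohpirorllus

diszufw and hererw both end in -w yet inflect differently (diomszufw, hererwwus), so the final letter is not what conditions the rule; the second-to-last letter is.
"fohpirorl" has second-to-last letter 'r'. The stems whose second-to-last letter is 'r' (hererw → hererwwus, dobarv → dobarvvus) double the final consonant and add -us.
So fohpirorl → fohpirorllus.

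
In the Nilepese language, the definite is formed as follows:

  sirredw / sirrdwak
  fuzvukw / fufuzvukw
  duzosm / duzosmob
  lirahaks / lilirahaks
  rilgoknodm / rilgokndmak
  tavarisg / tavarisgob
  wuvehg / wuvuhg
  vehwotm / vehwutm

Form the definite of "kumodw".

fuzvukw and sirredw both end in -w yet inflect differently (fufuzvukw, sirrdwak), so the final letter is not what conditions the rule; the second-to-last letter is.
"kumodw" has second-to-last letter 'd'. The stems whose second-to-last letter is 'd' (sirredw → sirrdwak, rilgoknodm → rilgokndmak) delete the last vowel and add -ak.
The other patterns: stems whose second-to-last letter is 's' add -ob; stems whose second-to-last letter is 'k' repeat the first consonant+vowel as a prefix; stems whose second-to-last letter is 'h' or 't' change the last vowel to 'u'.
So kumodw → kumdwak.

kumdwak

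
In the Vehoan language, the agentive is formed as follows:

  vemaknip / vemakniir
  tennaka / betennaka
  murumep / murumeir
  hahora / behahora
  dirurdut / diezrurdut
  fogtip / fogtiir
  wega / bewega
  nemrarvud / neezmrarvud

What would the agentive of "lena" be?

belena

hahora and murumep both have 3 vowels yet inflect differently (behahora, murumeir), so the number of vowels is not what conditions the rule; the final letter is.
"lena" ends in -a. The stems ending in -a (wega → bewega, hahora → behahora, tennaka → betennaka) add the prefix be-.
The other patterns: stems ending in -p drop the final letter and add -ir; stems ending in -d or -t insert -ez- after the first vowel.
So lena → belena.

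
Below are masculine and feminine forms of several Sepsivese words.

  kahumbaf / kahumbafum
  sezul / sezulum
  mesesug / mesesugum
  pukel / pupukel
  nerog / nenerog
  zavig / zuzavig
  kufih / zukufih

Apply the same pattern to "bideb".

bibideb

sezul and pukel both end in -l yet inflect differently (sezulum, pupukel), so the final letter is not what conditions the rule; the last vowel is.
"bideb" has last vowel 'e'. The one such stem in the data (pukel → pupukel) repeats the first consonant+vowel as a prefix (as does nerog), so the same rule applies.
The other patterns: stems whose last vowel is 'a' or 'u' add -um; stems whose last vowel is 'i' add the prefix zu-.
So bideb → bibideb.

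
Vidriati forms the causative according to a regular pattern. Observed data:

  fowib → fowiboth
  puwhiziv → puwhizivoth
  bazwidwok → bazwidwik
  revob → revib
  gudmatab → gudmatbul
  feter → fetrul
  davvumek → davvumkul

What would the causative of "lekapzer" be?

lekapzrul

"lekapzer" has last vowel 'e'. The stems whose last vowel is 'e' (feter → fetrul, davvumek → davvumkul) delete the last vowel and add -ul.
So lekapzer → lekapzrul.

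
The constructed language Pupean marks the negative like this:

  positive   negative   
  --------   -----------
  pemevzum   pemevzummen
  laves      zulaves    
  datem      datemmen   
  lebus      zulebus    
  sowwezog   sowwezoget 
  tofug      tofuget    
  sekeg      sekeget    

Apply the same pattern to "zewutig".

datem and sekeg both have last vowel 'e' yet inflect differently (datemmen, sekeget), so the last vowel is not what conditions the rule; the final letter is.
"zewutig" ends in -g. The stems ending in -g (sekeg → sekeget, tofug → tofuget, sowwezog → sowwezoget) add -et.
The other patterns: stems ending in -m double the final consonant and add -en; stems ending in -s add the prefix zu-.
So zewutig → zewutiget.

zewutiget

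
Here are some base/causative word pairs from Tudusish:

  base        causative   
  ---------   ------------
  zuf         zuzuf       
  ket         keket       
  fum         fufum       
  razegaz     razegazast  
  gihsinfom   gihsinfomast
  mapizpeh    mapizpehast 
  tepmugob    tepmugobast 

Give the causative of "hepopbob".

"hepopbob" has 3 vowels. The stems with 3 vowels (razegaz → razegazast, gihsinfom → gihsinfomast, mapizpeh → mapizpehast) add -ast.
The other pattern: stems with 1 vowel repeat the first consonant+vowel as a prefix.
So hepopbob → hepopbobast.

hepopbobast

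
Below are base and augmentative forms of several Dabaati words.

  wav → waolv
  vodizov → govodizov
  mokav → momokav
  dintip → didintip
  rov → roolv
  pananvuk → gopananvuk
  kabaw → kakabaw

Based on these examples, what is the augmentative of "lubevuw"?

golubevuw

rov and mokav both end in -v yet inflect differently (roolv, momokav), so the final letter is not what conditions the rule; the number of vowels is.
"lubevuw" has 3 vowels. The stems with 3 vowels (vodizov → govodizov, pananvuk → gopananvuk) add the prefix go-.
So lubevuw → golubevuw.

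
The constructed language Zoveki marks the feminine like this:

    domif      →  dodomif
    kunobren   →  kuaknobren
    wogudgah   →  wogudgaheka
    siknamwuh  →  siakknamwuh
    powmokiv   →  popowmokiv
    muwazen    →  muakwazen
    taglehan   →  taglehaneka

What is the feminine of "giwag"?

"giwag" has last vowel 'a'. The stems whose last vowel is 'a' (taglehan → taglehaneka, wogudgah → wogudgaheka) add -eka.
The other patterns: stems whose last vowel is 'i' repeat the first consonant+vowel as a prefix; stems whose last vowel is 'e' or 'u' insert -ak- after the first vowel.
So giwag → giwageka.

giwageka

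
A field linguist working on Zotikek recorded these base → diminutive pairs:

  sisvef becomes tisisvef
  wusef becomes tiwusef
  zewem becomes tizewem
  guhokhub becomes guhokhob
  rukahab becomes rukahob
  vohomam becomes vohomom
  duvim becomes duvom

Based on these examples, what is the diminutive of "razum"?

razom

"razum" has last vowel 'u'. The one such stem in the data (guhokhub → guhokhob) changes the last vowel to 'o' (as do rukahab, vohomam), so the same rule applies.
The other pattern: stems whose last vowel is 'e' add the prefix ti-.
So razum → razom.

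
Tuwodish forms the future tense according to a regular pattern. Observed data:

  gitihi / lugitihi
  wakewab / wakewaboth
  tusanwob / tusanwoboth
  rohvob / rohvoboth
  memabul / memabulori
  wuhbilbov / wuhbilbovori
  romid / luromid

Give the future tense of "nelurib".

wuhbilbov and tusanwob both have last vowel 'o' yet inflect differently (wuhbilbovori, tusanwoboth), so the last vowel is not what conditions the rule; the final letter is.
"nelurib" ends in -b. The stems ending in -b (tusanwob → tusanwoboth, rohvob → rohvoboth, wakewab → wakewaboth) add -oth.
The other patterns: stems ending in -l or -v add -ori; stems ending in -d or -i add the prefix lu-.
So nelurib → neluriboth.

neluriboth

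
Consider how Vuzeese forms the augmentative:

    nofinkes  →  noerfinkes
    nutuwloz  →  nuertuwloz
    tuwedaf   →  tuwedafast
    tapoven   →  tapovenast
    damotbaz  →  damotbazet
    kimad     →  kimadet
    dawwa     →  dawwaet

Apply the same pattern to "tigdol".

nutuwloz and damotbaz both end in -z yet inflect differently (nuertuwloz, damotbazet), so the final letter is not what conditions the rule; the first letter is.
"tigdol" begins with t-. The stems beginning with t- (tuwedaf → tuwedafast, tapoven → tapovenast) add -ast.
The other patterns: stems beginning with n- insert -er- after the first vowel; stems beginning with d- or k- add -et.
So tigdol → tigdolast.

tigdolast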